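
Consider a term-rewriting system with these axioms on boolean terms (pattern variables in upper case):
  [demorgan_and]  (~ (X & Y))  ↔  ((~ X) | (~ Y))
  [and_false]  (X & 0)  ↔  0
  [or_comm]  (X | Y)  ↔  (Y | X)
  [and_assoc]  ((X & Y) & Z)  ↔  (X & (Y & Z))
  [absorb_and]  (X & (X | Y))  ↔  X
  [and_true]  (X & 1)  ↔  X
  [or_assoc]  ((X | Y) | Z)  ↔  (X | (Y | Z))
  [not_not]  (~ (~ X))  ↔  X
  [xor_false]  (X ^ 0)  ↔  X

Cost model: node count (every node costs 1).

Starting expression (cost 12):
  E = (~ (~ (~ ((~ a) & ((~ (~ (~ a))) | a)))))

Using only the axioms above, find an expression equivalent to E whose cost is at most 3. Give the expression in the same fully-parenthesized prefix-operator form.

1. [not_not →] (~ (~ a))  →  a;  E = (~ (~ (~ ((~ a) & ((~ a) | a)))))
2. [absorb_and →] ((~ a) & ((~ a) | a))  →  (~ a);  E = (~ (~ (~ (~ a))))
3. [not_not →] (~ (~ (~ (~ a))))  →  (~ (~ a));  cost 3 ≤ 3, done

(~ (~ a))   [cost 3]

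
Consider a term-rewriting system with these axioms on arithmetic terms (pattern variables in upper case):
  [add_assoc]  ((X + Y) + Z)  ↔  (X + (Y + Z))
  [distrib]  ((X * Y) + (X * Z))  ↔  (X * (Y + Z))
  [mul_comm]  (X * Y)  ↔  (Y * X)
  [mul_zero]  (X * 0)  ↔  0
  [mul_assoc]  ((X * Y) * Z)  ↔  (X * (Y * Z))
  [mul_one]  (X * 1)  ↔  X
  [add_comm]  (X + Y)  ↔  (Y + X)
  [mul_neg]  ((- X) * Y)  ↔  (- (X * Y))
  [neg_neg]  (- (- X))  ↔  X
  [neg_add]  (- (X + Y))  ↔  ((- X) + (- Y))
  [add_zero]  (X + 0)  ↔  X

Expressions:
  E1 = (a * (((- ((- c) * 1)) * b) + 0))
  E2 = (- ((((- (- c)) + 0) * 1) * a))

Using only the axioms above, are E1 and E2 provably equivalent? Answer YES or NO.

The axioms are sound identities: if E1 ↔* E2 then E1 and E2 evaluate identically under any assignment.
Under a=1, b=0, c=1: E1 evaluates to 0, E2 to -1. Distinct ⇒ no rewrite sequence connects them.

NO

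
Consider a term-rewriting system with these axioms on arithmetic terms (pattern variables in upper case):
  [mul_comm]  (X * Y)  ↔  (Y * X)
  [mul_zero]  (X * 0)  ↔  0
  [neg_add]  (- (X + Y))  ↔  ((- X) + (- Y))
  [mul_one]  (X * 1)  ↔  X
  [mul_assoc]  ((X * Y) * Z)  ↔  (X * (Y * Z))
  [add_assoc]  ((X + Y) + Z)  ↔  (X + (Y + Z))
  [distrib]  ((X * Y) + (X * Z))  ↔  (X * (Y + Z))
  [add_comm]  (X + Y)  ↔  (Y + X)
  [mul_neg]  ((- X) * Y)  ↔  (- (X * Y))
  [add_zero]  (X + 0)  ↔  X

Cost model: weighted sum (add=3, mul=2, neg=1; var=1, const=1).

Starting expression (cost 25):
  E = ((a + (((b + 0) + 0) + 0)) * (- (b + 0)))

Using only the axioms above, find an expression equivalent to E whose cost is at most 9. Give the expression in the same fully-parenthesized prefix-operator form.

((a + b) * (- b))   [cost 9]

(1) (((b + 0) + 0) + 0)  =[add_zero →]=  ((b + 0) + 0)    ⊢ ((a + ((b + 0) + 0)) * (- (b + 0)))
(2) (b + 0)  =[add_zero →]=  b    ⊢ ((a + (b + 0)) * (- (b + 0)))
(3) (b + 0)  =[add_zero →]=  b    ⊢ ((a + b) * (- (b + 0)))
(4) (b + 0)  =[add_zero →]=  b    ⊢ cost 9, within 9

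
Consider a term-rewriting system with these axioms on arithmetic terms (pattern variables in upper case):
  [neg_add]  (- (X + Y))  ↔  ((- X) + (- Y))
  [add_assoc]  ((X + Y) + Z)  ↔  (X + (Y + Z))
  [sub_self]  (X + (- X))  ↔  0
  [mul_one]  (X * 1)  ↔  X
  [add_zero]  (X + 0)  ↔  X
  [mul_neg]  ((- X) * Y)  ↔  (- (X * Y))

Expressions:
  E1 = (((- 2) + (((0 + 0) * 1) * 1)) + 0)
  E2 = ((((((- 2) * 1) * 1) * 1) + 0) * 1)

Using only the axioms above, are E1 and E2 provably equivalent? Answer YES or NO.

1. [mul_one →] (((0 + 0) * 1) * 1)  →  ((0 + 0) * 1);  E1 = (((- 2) + ((0 + 0) * 1)) + 0)
2. [add_zero →] (((- 2) + ((0 + 0) * 1)) + 0)  →  ((- 2) + ((0 + 0) * 1))
3. [mul_one →] ((0 + 0) * 1)  →  (0 + 0);  E1 = ((- 2) + (0 + 0))
4. [add_zero →] (0 + 0)  →  0;  E1 = ((- 2) + 0)
5. [mul_one ←] ((- 2) + 0)  →  (((- 2) + 0) * 1)
6. [mul_one ←] (- 2)  →  ((- 2) * 1);  E1 = ((((- 2) * 1) + 0) * 1)
7. [mul_one ←] ((- 2) * 1)  →  (((- 2) * 1) * 1);  E1 = (((((- 2) * 1) * 1) + 0) * 1)
8. [mul_one ←] (- 2)  →  ((- 2) * 1);  this is E2

YES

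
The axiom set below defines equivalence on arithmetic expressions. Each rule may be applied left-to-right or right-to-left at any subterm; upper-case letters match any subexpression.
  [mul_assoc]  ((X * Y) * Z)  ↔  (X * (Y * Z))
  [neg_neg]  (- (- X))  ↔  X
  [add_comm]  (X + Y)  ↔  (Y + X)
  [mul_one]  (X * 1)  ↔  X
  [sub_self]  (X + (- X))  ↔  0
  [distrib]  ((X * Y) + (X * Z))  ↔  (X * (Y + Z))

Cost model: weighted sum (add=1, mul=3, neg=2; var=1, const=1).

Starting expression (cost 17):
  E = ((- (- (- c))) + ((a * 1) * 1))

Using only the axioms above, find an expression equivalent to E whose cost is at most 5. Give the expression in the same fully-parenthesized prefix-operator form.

1. [neg_neg →] (- (- c))  →  c;  E = ((- c) + ((a * 1) * 1))
2. [mul_one →] ((a * 1) * 1)  →  (a * 1);  E = ((- c) + (a * 1))
3. [mul_one →] (a * 1)  →  a;  cost 5 ≤ 5, done

((- c) + a)   [cost 5]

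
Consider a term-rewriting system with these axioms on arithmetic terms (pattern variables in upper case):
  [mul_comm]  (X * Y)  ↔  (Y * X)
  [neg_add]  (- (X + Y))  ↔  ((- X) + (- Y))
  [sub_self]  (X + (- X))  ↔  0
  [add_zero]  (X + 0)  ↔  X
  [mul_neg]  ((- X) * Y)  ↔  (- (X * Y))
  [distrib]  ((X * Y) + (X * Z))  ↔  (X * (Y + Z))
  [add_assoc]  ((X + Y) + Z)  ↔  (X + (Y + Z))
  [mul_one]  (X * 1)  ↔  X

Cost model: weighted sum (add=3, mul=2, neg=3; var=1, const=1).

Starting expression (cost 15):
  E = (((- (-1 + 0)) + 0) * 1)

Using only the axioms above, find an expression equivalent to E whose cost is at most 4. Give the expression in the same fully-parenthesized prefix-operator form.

(1) (-1 + 0)  =[add_zero →]=  -1    ⊢ (((- -1) + 0) * 1)
(2) ((- -1) + 0)  =[add_zero →]=  (- -1)    ⊢ ((- -1) * 1)
(3) ((- -1) * 1)  =[mul_one →]=  (- -1)    ⊢ cost 4, within 4

(- -1)   [cost 4]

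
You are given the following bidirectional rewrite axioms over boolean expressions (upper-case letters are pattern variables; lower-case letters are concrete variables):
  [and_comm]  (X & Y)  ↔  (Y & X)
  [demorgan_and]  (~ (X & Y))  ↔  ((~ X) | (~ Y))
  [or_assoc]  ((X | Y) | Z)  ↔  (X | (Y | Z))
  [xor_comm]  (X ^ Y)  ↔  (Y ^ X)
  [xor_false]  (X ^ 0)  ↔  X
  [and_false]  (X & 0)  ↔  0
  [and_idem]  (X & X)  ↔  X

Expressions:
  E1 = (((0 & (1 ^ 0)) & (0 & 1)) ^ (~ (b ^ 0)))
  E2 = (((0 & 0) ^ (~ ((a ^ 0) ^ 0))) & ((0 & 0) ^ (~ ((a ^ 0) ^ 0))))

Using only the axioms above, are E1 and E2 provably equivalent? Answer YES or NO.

NO

All listed rules preserve value, hence provable equivalence implies equal values everywhere; look for a separating assignment.
a=0, b=1 gives E1 ↦ 0, E2 ↦ 1; values differ ⇒ not provably equivalent.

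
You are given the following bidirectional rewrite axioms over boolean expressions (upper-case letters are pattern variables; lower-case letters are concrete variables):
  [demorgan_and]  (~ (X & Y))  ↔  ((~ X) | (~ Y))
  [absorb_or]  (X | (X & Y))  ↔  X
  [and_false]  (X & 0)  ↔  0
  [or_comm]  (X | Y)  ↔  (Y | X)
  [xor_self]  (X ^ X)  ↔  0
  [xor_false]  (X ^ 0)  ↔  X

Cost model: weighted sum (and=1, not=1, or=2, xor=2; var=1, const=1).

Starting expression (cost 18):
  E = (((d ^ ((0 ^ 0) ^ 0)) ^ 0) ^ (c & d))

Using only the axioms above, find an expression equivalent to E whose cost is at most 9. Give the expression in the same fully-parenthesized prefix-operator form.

step 1: xor_false (→) rewrites ((d ^ ((0 ^ 0) ^ 0)) ^ 0) into (d ^ ((0 ^ 0) ^ 0)), now ((d ^ ((0 ^ 0) ^ 0)) ^ (c & d))
step 2: xor_false (→) rewrites (0 ^ 0) into 0, now ((d ^ (0 ^ 0)) ^ (c & d))
step 3: xor_false (→) rewrites (0 ^ 0) into 0, reaching cost 9 (bound 9)

((d ^ 0) ^ (c & d))   [cost 9]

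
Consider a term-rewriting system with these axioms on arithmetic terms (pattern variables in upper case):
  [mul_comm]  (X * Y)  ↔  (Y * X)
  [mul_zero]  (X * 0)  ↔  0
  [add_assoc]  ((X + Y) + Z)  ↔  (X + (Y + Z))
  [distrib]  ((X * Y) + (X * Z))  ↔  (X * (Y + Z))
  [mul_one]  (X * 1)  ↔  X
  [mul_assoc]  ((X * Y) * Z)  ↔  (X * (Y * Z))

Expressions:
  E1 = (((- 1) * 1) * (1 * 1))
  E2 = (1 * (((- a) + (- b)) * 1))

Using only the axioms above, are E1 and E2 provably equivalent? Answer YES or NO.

NO

The axioms are sound identities: if E1 ↔* E2 then E1 and E2 evaluate identically under any assignment.
Under a=0, b=0: E1 evaluates to -1, E2 to 0. Distinct ⇒ no rewrite sequence connects them.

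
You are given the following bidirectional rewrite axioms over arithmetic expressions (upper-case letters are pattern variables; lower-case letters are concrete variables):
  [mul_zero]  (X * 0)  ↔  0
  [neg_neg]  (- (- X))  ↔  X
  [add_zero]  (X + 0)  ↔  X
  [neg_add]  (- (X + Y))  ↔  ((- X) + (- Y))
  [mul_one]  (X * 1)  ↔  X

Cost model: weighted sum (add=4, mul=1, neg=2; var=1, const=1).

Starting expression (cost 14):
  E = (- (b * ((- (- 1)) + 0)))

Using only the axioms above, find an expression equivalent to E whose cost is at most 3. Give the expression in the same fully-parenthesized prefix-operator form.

1. [add_zero →] ((- (- 1)) + 0)  →  (- (- 1));  E = (- (b * (- (- 1))))
2. [neg_neg →] (- (- 1))  →  1;  E = (- (b * 1))
3. [mul_one →] (b * 1)  →  b;  cost 3 ≤ 3, done

(- b)   [cost 3]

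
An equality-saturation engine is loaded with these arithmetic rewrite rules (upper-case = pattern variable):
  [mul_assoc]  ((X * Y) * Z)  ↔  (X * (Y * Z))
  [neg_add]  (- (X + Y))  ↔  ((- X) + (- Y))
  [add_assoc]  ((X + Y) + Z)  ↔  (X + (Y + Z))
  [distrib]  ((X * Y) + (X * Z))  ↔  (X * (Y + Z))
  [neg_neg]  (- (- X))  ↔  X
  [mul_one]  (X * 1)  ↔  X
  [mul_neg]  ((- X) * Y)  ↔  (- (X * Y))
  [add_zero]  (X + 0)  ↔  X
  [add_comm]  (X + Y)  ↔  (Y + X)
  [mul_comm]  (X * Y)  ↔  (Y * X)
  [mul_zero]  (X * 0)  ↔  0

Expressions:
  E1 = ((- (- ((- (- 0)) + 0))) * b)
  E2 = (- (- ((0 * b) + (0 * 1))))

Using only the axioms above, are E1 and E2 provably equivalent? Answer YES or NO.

YES

(1) (- (- 0))  =[neg_neg →]=  0    ⊢ ((- (- (0 + 0))) * b)
(2) (0 + 0)  =[add_zero →]=  0    ⊢ ((- (- 0)) * b)
(3) (- (- 0))  =[neg_neg →]=  0    ⊢ (0 * b)
(4) (0 * b)  =[neg_neg ←]=  (- (- (0 * b)))
(5) (0 * b)  =[add_zero ←]=  ((0 * b) + 0)    ⊢ (- (- ((0 * b) + 0)))
(6) 0  =[mul_one ←]=  (0 * 1)    ⊢ E2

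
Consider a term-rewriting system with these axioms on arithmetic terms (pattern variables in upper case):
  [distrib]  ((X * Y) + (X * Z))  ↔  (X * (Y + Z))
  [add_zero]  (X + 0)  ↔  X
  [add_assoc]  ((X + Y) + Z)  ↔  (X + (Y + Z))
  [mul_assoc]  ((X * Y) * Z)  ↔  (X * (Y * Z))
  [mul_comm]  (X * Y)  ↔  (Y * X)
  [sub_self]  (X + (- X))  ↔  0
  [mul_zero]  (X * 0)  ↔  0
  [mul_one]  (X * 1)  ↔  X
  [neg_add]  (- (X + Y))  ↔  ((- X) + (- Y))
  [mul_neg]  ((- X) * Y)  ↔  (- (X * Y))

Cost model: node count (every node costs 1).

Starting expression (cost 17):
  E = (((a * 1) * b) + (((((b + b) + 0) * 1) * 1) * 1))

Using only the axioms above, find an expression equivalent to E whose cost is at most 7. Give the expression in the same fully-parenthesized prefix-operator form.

((b * a) + (b + b))   [cost 7]

(1) ((((b + b) + 0) * 1) * 1)  =[mul_one →]=  (((b + b) + 0) * 1)    ⊢ (((a * 1) * b) + ((((b + b) + 0) * 1) * 1))
(2) (a * 1)  =[mul_one →]=  a    ⊢ ((a * b) + ((((b + b) + 0) * 1) * 1))
(3) ((b + b) + 0)  =[add_zero →]=  (b + b)    ⊢ ((a * b) + (((b + b) * 1) * 1))
(4) ((b + b) * 1)  =[mul_one →]=  (b + b)    ⊢ ((a * b) + ((b + b) * 1))
(5) (a * b)  =[mul_comm →]=  (b * a)    ⊢ ((b * a) + ((b + b) * 1))
(6) ((b + b) * 1)  =[mul_one →]=  (b + b)    ⊢ cost 7, within 7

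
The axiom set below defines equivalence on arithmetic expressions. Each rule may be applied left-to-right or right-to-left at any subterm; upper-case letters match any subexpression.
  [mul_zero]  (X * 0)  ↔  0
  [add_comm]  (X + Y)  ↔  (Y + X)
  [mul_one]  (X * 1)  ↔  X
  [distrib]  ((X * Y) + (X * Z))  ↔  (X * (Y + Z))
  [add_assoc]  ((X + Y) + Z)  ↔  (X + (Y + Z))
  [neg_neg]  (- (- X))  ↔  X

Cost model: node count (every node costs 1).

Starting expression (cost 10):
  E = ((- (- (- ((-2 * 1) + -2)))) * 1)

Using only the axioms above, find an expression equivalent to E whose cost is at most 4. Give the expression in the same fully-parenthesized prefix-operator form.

(1) (-2 * 1)  =[mul_one →]=  -2    ⊢ ((- (- (- (-2 + -2)))) * 1)
(2) (- (- (-2 + -2)))  =[neg_neg →]=  (-2 + -2)    ⊢ ((- (-2 + -2)) * 1)
(3) ((- (-2 + -2)) * 1)  =[mul_one →]=  (- (-2 + -2))    ⊢ cost 4, within 4

(- (-2 + -2))   [cost 4]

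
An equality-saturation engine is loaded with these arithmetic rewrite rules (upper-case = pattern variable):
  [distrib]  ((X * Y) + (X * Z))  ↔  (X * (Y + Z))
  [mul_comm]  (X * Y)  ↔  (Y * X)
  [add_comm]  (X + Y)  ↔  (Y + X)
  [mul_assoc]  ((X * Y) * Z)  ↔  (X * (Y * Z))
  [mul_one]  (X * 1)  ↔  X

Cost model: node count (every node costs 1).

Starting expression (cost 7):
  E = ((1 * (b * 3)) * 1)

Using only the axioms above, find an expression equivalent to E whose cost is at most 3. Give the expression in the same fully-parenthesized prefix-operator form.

(1) ((1 * (b * 3)) * 1)  =[mul_one →]=  (1 * (b * 3))
(2) (1 * (b * 3))  =[mul_comm →]=  ((b * 3) * 1)
(3) ((b * 3) * 1)  =[mul_one →]=  (b * 3)    ⊢ cost 3, within 3

(b * 3)   [cost 3]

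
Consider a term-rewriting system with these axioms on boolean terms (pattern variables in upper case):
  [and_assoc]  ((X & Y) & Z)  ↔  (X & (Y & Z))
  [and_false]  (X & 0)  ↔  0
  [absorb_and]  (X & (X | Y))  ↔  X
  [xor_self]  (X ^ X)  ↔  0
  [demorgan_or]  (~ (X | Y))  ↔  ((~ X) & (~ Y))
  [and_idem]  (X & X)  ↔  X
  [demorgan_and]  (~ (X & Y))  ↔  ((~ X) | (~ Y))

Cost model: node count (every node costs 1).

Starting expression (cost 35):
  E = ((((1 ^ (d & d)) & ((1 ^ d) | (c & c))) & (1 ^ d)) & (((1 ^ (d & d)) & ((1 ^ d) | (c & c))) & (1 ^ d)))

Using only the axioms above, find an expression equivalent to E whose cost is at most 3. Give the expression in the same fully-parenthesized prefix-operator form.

(1 ^ d)   [cost 3]

step 1: and_idem (→) rewrites ((((1 ^ (d & d)) & ((1 ^ d) | (c & c))) & (1 ^ d)) & (((1 ^ (d & d)) & ((1 ^ d) | (c & c))) & (1 ^ d))) into (((1 ^ (d & d)) & ((1 ^ d) | (c & c))) & (1 ^ d))
step 2: and_idem (→) rewrites (c & c) into c, now (((1 ^ (d & d)) & ((1 ^ d) | c)) & (1 ^ d))
step 3: and_idem (→) rewrites (d & d) into d, now (((1 ^ d) & ((1 ^ d) | c)) & (1 ^ d))
step 4: absorb_and (→) rewrites ((1 ^ d) & ((1 ^ d) | c)) into (1 ^ d), now ((1 ^ d) & (1 ^ d))
step 5: and_idem (→) rewrites ((1 ^ d) & (1 ^ d)) into (1 ^ d), reaching cost 3 (bound 3)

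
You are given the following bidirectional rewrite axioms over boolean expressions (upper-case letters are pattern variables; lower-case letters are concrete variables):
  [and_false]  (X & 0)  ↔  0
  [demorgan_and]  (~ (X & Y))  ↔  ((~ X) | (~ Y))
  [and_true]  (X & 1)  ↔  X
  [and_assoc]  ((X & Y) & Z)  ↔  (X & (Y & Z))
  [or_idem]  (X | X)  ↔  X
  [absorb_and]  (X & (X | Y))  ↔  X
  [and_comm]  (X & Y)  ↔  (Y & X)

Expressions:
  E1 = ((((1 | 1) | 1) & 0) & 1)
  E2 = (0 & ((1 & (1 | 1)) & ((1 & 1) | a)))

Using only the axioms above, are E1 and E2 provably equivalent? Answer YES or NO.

YES

step 1: or_idem (→) rewrites (1 | 1) into 1, now (((1 | 1) & 0) & 1)
step 2: or_idem (→) rewrites (1 | 1) into 1, now ((1 & 0) & 1)
step 3: and_false (→) rewrites (1 & 0) into 0, now (0 & 1)
step 4: and_true (←) rewrites 1 into (1 & 1), now (0 & (1 & 1))
step 5: absorb_and (←) rewrites (1 & 1) into ((1 & 1) & ((1 & 1) | a)), now (0 & ((1 & 1) & ((1 & 1) | a)))
step 6: or_idem (←) rewrites 1 into (1 | 1), which is E2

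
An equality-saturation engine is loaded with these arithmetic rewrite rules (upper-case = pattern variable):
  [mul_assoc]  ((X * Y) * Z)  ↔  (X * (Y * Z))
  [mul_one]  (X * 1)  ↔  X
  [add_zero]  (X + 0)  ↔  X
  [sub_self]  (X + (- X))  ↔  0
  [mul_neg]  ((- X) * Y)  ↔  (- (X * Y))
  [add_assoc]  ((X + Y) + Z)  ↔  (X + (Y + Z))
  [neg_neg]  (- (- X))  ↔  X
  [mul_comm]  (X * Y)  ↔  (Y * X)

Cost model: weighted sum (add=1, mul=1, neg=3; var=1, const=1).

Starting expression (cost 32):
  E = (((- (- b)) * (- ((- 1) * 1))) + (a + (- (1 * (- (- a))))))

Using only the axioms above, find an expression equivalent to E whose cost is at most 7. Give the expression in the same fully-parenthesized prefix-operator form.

(1) (- (- a))  =[neg_neg →]=  a    ⊢ (((- (- b)) * (- ((- 1) * 1))) + (a + (- (1 * a))))
(2) (1 * a)  =[mul_comm →]=  (a * 1)    ⊢ (((- (- b)) * (- ((- 1) * 1))) + (a + (- (a * 1))))
(3) ((- 1) * 1)  =[mul_one →]=  (- 1)    ⊢ (((- (- b)) * (- (- 1))) + (a + (- (a * 1))))
(4) (a * 1)  =[mul_one →]=  a    ⊢ (((- (- b)) * (- (- 1))) + (a + (- a)))
(5) (a + (- a))  =[sub_self →]=  0    ⊢ (((- (- b)) * (- (- 1))) + 0)
(6) (((- (- b)) * (- (- 1))) + 0)  =[add_zero →]=  ((- (- b)) * (- (- 1)))
(7) (- (- 1))  =[neg_neg →]=  1    ⊢ ((- (- b)) * 1)
(8) ((- (- b)) * 1)  =[mul_one →]=  (- (- b))    ⊢ cost 7, within 7

(- (- b))   [cost 7]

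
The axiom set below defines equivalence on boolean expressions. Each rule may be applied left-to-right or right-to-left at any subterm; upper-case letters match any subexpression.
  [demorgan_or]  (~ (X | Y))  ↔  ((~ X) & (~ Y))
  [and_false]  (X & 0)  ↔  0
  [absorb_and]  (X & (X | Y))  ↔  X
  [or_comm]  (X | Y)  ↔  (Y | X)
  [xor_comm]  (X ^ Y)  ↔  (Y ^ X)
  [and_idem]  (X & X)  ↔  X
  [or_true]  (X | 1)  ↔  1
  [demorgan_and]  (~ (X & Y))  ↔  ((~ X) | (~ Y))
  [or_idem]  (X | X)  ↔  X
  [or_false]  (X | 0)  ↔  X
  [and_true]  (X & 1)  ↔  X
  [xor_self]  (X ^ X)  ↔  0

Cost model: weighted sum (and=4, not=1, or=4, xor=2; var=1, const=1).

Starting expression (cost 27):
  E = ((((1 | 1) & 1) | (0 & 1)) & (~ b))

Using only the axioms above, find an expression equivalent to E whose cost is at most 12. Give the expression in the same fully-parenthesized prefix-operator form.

1. [or_idem →] (1 | 1)  →  1;  E = (((1 & 1) | (0 & 1)) & (~ b))
2. [and_true →] (0 & 1)  →  0;  E = (((1 & 1) | 0) & (~ b))
3. [and_idem →] (1 & 1)  →  1;  cost 12 ≤ 12, done

((1 | 0) & (~ b))   [cost 12]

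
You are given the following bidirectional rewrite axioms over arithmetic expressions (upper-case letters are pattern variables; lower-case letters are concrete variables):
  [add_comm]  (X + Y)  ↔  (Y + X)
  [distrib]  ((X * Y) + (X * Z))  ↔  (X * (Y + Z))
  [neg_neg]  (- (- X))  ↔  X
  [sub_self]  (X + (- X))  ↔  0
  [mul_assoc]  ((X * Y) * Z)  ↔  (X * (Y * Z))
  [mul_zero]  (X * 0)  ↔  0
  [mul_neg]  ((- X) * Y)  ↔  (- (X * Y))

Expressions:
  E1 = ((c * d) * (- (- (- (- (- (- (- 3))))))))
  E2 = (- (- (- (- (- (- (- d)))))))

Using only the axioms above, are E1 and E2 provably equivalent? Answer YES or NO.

NO

The axioms are sound identities: if E1 ↔* E2 then E1 and E2 evaluate identically under any assignment.
Under c=0, d=1: E1 evaluates to 0, E2 to -1. Distinct ⇒ no rewrite sequence connects them.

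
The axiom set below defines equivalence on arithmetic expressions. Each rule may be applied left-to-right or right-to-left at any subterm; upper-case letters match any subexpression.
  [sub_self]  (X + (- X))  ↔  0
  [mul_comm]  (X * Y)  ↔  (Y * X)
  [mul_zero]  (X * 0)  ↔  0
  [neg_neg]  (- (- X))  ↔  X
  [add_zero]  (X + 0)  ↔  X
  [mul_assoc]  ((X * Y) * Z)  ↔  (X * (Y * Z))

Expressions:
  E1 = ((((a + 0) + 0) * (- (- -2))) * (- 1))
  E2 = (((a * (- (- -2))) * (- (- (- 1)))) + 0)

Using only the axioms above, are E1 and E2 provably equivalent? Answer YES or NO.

(1) ((a + 0) + 0)  =[add_zero →]=  (a + 0)    ⊢ (((a + 0) * (- (- -2))) * (- 1))
(2) (- (- -2))  =[neg_neg →]=  -2    ⊢ (((a + 0) * -2) * (- 1))
(3) (a + 0)  =[add_zero →]=  a    ⊢ ((a * -2) * (- 1))
(4) (- 1)  =[neg_neg ←]=  (- (- (- 1)))    ⊢ ((a * -2) * (- (- (- 1))))
(5) ((a * -2) * (- (- (- 1))))  =[add_zero ←]=  (((a * -2) * (- (- (- 1)))) + 0)
(6) -2  =[neg_neg ←]=  (- (- -2))    ⊢ E2

YES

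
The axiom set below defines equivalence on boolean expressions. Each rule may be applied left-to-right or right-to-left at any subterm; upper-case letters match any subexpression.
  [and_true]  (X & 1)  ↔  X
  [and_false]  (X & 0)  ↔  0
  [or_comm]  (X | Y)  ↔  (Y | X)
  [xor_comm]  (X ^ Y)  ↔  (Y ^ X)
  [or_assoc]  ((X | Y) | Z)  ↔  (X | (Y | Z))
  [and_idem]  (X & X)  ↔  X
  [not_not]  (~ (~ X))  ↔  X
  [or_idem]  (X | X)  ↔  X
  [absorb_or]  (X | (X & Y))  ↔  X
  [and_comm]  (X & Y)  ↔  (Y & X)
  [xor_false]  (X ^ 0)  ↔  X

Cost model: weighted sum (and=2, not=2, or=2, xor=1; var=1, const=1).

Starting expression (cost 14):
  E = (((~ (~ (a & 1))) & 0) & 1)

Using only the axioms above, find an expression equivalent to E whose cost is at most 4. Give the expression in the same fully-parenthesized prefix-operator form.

(a & 0)   [cost 4]

1. [not_not →] (~ (~ (a & 1)))  →  (a & 1);  E = (((a & 1) & 0) & 1)
2. [and_true →] (a & 1)  →  a;  E = ((a & 0) & 1)
3. [and_true →] ((a & 0) & 1)  →  (a & 0);  cost 4 ≤ 4, done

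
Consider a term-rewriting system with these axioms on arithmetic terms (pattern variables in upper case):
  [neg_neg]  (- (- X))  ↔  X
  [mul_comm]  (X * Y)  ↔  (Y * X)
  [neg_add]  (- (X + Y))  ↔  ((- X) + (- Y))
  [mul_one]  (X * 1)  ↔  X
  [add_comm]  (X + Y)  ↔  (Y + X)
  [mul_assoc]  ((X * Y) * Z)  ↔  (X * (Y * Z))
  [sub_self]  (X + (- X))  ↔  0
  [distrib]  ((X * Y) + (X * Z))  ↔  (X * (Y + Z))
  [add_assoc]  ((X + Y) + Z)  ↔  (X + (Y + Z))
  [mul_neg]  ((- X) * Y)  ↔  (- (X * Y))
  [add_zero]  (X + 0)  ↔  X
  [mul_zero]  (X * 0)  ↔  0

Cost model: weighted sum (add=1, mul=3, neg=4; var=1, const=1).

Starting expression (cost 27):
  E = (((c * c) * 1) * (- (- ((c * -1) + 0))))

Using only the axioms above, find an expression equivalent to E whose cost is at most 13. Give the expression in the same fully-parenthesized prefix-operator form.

((c * c) * (c * -1))   [cost 13]

1. [neg_neg →] (- (- ((c * -1) + 0)))  →  ((c * -1) + 0);  E = (((c * c) * 1) * ((c * -1) + 0))
2. [mul_one →] ((c * c) * 1)  →  (c * c);  E = ((c * c) * ((c * -1) + 0))
3. [add_zero →] ((c * -1) + 0)  →  (c * -1);  cost 13 ≤ 13, done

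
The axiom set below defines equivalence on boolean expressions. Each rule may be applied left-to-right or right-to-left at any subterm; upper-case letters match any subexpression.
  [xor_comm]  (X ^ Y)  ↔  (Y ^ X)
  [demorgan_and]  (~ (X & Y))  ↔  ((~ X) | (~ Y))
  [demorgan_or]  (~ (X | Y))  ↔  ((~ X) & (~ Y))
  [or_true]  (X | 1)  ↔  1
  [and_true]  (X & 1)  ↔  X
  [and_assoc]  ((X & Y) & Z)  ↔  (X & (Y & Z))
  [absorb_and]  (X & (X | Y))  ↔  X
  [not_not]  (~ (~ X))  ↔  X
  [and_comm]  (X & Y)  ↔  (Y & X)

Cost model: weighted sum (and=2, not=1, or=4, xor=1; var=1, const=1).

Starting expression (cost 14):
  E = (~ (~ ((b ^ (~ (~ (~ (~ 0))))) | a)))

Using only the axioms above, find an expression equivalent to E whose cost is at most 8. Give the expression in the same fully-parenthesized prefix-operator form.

((b ^ 0) | a)   [cost 8]

step 1: not_not (→) rewrites (~ (~ 0)) into 0, now (~ (~ ((b ^ (~ (~ 0))) | a)))
step 2: not_not (→) rewrites (~ (~ 0)) into 0, now (~ (~ ((b ^ 0) | a)))
step 3: not_not (→) rewrites (~ (~ ((b ^ 0) | a))) into ((b ^ 0) | a), reaching cost 8 (bound 8)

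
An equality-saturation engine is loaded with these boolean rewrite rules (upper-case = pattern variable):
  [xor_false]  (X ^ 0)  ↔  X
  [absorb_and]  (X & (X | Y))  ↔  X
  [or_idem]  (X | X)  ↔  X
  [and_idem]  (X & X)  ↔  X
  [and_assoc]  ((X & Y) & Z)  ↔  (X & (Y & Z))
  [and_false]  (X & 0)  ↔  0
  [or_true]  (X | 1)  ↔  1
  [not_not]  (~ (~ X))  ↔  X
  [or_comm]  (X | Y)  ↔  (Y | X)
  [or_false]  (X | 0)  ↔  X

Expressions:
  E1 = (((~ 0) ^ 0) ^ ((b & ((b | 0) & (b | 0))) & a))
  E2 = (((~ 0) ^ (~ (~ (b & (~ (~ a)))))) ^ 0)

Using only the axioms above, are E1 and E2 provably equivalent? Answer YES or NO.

YES

step 1: xor_false (→) rewrites ((~ 0) ^ 0) into (~ 0), now ((~ 0) ^ ((b & ((b | 0) & (b | 0))) & a))
step 2: and_idem (→) rewrites ((b | 0) & (b | 0)) into (b | 0), now ((~ 0) ^ ((b & (b | 0)) & a))
step 3: absorb_and (→) rewrites (b & (b | 0)) into b, now ((~ 0) ^ (b & a))
step 4: not_not (←) rewrites (b & a) into (~ (~ (b & a))), now ((~ 0) ^ (~ (~ (b & a))))
step 5: not_not (←) rewrites a into (~ (~ a)), now ((~ 0) ^ (~ (~ (b & (~ (~ a))))))
step 6: xor_false (←) rewrites ((~ 0) ^ (~ (~ (b & (~ (~ a)))))) into (((~ 0) ^ (~ (~ (b & (~ (~ a)))))) ^ 0), which is E2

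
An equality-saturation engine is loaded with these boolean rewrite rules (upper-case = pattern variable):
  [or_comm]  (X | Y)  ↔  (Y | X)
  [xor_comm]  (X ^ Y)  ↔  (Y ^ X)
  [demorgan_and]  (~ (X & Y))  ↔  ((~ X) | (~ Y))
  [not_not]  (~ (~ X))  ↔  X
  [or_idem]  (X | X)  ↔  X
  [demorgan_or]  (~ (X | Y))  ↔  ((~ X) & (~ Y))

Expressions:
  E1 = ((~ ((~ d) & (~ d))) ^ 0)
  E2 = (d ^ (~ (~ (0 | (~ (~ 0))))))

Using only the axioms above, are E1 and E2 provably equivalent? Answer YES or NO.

YES

1. [demorgan_and →] (~ ((~ d) & (~ d)))  →  ((~ (~ d)) | (~ (~ d)));  E1 = (((~ (~ d)) | (~ (~ d))) ^ 0)
2. [or_idem →] ((~ (~ d)) | (~ (~ d)))  →  (~ (~ d));  E1 = ((~ (~ d)) ^ 0)
3. [not_not →] (~ (~ d))  →  d;  E1 = (d ^ 0)
4. [or_idem ←] 0  →  (0 | 0);  E1 = (d ^ (0 | 0))
5. [not_not ←] 0  →  (~ (~ 0));  E1 = (d ^ (0 | (~ (~ 0))))
6. [not_not ←] (0 | (~ (~ 0)))  →  (~ (~ (0 | (~ (~ 0)))));  this is E2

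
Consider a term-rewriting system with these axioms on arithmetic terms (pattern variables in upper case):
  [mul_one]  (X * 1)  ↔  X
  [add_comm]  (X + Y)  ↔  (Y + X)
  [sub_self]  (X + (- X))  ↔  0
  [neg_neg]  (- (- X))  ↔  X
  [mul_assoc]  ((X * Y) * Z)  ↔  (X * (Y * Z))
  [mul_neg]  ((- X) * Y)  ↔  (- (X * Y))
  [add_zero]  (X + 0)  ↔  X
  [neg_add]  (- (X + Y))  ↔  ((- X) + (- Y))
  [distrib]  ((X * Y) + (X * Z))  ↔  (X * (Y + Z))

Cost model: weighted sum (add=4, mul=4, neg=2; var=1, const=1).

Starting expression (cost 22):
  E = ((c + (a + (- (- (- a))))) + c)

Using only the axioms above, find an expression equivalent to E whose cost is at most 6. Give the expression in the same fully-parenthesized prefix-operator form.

(1) (- (- a))  =[neg_neg →]=  a    ⊢ ((c + (a + (- a))) + c)
(2) (a + (- a))  =[sub_self →]=  0    ⊢ ((c + 0) + c)
(3) (c + 0)  =[add_zero →]=  c    ⊢ cost 6, within 6

(c + c)   [cost 6]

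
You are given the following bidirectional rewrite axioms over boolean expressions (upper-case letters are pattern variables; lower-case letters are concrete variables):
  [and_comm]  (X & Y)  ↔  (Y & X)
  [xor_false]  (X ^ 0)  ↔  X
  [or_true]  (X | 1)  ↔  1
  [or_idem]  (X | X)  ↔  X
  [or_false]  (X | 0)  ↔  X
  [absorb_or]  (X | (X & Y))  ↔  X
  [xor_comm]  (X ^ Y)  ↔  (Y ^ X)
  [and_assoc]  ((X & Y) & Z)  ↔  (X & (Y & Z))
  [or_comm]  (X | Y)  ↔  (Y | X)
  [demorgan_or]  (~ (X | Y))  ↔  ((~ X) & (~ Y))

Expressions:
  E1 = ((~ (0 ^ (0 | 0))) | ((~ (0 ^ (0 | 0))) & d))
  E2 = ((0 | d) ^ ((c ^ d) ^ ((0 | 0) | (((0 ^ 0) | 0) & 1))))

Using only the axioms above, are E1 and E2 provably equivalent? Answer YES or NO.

NO

Every axiom is a valid identity, so a rewrite proof would force E1 and E2 to agree under every assignment.
At c=0, d=0: E1 = 1 but E2 = 0; they differ, so no derivation exists.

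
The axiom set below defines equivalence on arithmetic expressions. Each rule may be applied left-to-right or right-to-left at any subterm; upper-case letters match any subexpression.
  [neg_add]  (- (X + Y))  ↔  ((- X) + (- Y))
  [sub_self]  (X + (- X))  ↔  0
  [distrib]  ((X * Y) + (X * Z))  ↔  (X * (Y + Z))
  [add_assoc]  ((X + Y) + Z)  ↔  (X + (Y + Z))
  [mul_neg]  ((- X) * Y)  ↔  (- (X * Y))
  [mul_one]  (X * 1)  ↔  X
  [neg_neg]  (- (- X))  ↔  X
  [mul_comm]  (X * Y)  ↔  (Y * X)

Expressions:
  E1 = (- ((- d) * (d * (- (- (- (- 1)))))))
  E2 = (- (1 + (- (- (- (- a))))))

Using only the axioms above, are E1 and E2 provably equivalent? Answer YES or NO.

The axioms are sound identities: if E1 ↔* E2 then E1 and E2 evaluate identically under any assignment.
Under a=0, d=0: E1 evaluates to 0, E2 to -1. Distinct ⇒ no rewrite sequence connects them.

NO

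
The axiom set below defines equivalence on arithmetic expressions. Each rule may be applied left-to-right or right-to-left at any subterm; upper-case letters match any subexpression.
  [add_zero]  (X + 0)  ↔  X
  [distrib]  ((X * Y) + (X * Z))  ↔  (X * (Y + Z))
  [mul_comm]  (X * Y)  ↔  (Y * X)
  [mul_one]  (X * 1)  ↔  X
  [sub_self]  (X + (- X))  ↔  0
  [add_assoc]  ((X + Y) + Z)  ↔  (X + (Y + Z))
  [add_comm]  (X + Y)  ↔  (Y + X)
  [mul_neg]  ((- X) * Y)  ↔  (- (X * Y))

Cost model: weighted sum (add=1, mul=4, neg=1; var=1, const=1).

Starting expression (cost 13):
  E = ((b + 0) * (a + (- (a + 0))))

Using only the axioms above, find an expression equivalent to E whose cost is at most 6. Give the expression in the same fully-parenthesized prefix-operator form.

1. [add_zero →] (a + 0)  →  a;  E = ((b + 0) * (a + (- a)))
2. [sub_self →] (a + (- a))  →  0;  E = ((b + 0) * 0)
3. [add_zero →] (b + 0)  →  b;  cost 6 ≤ 6, done

(b * 0)   [cost 6]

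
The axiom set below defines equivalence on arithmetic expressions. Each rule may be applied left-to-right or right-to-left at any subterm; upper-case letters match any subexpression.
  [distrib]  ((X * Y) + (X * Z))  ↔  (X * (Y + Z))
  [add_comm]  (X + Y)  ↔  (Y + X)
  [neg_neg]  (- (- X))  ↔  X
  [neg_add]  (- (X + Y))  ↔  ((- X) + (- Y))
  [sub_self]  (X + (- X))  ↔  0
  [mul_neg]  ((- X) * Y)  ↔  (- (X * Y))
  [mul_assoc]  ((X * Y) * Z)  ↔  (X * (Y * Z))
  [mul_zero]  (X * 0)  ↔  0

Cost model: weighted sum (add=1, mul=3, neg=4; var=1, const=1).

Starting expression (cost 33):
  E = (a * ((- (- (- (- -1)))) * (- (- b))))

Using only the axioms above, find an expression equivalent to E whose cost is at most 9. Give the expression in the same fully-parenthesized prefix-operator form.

(a * (-1 * b))   [cost 9]

1. [neg_neg →] (- (- (- (- -1))))  →  (- (- -1));  E = (a * ((- (- -1)) * (- (- b))))
2. [neg_neg →] (- (- b))  →  b;  E = (a * ((- (- -1)) * b))
3. [neg_neg →] (- (- -1))  →  -1;  cost 9 ≤ 9, done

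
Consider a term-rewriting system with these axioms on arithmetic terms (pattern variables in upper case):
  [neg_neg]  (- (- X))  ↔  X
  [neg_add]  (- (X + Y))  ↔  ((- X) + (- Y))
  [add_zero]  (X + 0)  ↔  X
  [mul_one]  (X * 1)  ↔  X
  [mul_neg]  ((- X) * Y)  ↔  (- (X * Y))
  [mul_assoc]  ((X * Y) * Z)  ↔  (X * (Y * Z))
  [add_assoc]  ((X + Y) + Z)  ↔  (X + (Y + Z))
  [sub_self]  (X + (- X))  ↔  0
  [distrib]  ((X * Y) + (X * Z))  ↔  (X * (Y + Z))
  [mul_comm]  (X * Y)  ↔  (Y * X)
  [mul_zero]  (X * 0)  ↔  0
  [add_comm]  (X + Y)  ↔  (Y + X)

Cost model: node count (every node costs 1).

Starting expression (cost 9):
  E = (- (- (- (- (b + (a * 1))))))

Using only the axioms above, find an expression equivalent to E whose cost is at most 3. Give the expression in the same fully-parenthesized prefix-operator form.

(b + a)   [cost 3]

1. [mul_one →] (a * 1)  →  a;  E = (- (- (- (- (b + a)))))
2. [neg_neg →] (- (- (b + a)))  →  (b + a);  E = (- (- (b + a)))
3. [neg_neg →] (- (- (b + a)))  →  (b + a);  cost 3 ≤ 3, done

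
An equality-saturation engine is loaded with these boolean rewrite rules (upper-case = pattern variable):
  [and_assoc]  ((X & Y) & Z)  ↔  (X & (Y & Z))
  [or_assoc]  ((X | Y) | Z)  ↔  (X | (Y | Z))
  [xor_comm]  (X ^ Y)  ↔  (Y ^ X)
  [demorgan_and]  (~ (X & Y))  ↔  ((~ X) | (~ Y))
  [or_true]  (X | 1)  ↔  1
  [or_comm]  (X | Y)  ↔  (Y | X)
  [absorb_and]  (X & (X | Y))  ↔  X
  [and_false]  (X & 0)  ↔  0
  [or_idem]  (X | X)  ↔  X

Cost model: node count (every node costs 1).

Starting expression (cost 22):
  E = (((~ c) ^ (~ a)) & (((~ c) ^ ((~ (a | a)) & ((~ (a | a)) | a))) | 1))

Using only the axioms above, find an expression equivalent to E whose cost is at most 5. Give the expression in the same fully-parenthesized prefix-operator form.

((~ c) ^ (~ a))   [cost 5]

1. [absorb_and →] ((~ (a | a)) & ((~ (a | a)) | a))  →  (~ (a | a));  E = (((~ c) ^ (~ a)) & (((~ c) ^ (~ (a | a))) | 1))
2. [or_idem →] (a | a)  →  a;  E = (((~ c) ^ (~ a)) & (((~ c) ^ (~ a)) | 1))
3. [absorb_and →] (((~ c) ^ (~ a)) & (((~ c) ^ (~ a)) | 1))  →  ((~ c) ^ (~ a));  cost 5 ≤ 5, done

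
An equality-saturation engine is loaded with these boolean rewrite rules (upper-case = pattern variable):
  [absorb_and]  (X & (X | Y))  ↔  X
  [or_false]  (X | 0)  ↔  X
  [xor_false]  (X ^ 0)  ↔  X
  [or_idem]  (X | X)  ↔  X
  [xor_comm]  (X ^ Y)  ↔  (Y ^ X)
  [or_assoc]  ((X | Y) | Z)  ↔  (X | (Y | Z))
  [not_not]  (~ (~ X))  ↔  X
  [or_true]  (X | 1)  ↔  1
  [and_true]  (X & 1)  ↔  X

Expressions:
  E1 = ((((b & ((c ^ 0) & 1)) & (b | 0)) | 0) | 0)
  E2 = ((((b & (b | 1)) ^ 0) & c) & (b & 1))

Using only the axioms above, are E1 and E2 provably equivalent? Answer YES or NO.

(1) ((((b & ((c ^ 0) & 1)) & (b | 0)) | 0) | 0)  =[or_false →]=  (((b & ((c ^ 0) & 1)) & (b | 0)) | 0)
(2) (c ^ 0)  =[xor_false →]=  c    ⊢ (((b & (c & 1)) & (b | 0)) | 0)
(3) (b | 0)  =[or_false →]=  b    ⊢ (((b & (c & 1)) & b) | 0)
(4) (((b & (c & 1)) & b) | 0)  =[or_false →]=  ((b & (c & 1)) & b)
(5) (c & 1)  =[and_true →]=  c    ⊢ ((b & c) & b)
(6) b  =[xor_false ←]=  (b ^ 0)    ⊢ (((b ^ 0) & c) & b)
(7) b  =[and_true ←]=  (b & 1)    ⊢ (((b ^ 0) & c) & (b & 1))
(8) b  =[absorb_and ←]=  (b & (b | 1))    ⊢ E2

YES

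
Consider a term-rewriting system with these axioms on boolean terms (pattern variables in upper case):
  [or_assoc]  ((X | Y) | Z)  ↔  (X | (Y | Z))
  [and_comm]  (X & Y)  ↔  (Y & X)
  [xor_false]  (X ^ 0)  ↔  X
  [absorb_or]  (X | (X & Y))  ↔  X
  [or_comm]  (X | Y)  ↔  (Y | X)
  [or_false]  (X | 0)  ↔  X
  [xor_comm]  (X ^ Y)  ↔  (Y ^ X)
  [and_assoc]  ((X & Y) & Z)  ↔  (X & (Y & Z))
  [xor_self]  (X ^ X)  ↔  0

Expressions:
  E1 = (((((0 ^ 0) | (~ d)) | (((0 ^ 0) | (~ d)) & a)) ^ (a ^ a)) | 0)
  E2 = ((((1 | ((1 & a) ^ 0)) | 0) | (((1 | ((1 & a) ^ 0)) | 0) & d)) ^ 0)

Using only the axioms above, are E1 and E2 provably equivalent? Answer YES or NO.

NO

The axioms are sound identities: if E1 ↔* E2 then E1 and E2 evaluate identically under any assignment.
Under a=0, d=1: E1 evaluates to 0, E2 to 1. Distinct ⇒ no rewrite sequence connects them.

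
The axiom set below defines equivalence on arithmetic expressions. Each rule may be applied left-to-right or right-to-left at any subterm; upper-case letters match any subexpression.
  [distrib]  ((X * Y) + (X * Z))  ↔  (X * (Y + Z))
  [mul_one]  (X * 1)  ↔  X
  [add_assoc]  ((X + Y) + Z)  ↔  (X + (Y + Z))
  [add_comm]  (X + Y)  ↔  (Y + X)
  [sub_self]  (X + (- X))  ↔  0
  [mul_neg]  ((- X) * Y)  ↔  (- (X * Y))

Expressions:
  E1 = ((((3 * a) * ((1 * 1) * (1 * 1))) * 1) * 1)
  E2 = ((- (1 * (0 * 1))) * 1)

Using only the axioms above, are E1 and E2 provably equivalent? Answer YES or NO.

The axioms are sound identities: if E1 ↔* E2 then E1 and E2 evaluate identically under any assignment.
Under a=1: E1 evaluates to 3, E2 to 0. Distinct ⇒ no rewrite sequence connects them.

NO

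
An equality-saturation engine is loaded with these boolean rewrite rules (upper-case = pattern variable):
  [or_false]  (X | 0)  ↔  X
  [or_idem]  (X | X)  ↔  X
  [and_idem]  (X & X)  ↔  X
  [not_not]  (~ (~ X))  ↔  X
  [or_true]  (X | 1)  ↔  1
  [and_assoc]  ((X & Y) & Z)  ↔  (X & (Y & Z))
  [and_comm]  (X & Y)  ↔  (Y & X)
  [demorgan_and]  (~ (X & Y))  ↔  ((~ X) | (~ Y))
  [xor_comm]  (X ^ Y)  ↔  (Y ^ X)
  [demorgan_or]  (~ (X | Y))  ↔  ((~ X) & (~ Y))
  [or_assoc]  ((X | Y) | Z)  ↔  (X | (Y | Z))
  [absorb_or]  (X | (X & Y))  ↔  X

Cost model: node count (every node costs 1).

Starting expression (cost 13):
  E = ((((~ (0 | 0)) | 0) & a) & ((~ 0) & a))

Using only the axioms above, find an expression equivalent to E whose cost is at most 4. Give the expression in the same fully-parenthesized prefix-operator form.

1. [or_false →] ((~ (0 | 0)) | 0)  →  (~ (0 | 0));  E = (((~ (0 | 0)) & a) & ((~ 0) & a))
2. [or_false →] (0 | 0)  →  0;  E = (((~ 0) & a) & ((~ 0) & a))
3. [and_idem →] (((~ 0) & a) & ((~ 0) & a))  →  ((~ 0) & a);  cost 4 ≤ 4, done

((~ 0) & a)   [cost 4]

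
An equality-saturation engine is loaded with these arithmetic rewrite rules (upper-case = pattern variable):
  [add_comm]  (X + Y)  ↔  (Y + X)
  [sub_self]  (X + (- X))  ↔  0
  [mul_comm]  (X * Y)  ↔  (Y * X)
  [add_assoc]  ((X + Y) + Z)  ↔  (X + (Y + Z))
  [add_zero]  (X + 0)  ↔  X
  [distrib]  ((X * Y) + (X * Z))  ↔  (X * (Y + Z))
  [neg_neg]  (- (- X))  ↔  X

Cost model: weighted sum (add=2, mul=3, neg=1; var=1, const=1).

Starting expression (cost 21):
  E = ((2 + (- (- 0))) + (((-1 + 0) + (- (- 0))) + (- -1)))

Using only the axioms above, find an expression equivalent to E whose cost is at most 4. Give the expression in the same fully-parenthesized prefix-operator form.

(2 + 0)   [cost 4]

(1) (- (- 0))  =[neg_neg →]=  0    ⊢ ((2 + (- (- 0))) + (((-1 + 0) + 0) + (- -1)))
(2) ((-1 + 0) + 0)  =[add_zero →]=  (-1 + 0)    ⊢ ((2 + (- (- 0))) + ((-1 + 0) + (- -1)))
(3) (-1 + 0)  =[add_zero →]=  -1    ⊢ ((2 + (- (- 0))) + (-1 + (- -1)))
(4) (- (- 0))  =[neg_neg →]=  0    ⊢ ((2 + 0) + (-1 + (- -1)))
(5) (2 + 0)  =[add_zero →]=  2    ⊢ (2 + (-1 + (- -1)))
(6) (-1 + (- -1))  =[sub_self →]=  0    ⊢ cost 4, within 4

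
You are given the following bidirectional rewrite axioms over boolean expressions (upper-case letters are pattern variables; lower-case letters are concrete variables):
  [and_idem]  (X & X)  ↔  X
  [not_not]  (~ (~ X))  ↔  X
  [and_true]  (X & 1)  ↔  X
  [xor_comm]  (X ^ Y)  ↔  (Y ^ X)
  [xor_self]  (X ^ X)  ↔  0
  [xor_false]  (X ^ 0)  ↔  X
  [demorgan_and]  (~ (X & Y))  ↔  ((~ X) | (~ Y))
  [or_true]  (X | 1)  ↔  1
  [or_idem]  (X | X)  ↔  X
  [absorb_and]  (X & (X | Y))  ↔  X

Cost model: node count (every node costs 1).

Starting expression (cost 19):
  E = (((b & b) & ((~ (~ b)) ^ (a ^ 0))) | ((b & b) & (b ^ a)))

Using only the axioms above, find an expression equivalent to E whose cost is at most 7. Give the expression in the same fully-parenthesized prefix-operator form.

((b & b) & (b ^ a))   [cost 7]

1. [not_not →] (~ (~ b))  →  b;  E = (((b & b) & (b ^ (a ^ 0))) | ((b & b) & (b ^ a)))
2. [xor_false →] (a ^ 0)  →  a;  E = (((b & b) & (b ^ a)) | ((b & b) & (b ^ a)))
3. [or_idem →] (((b & b) & (b ^ a)) | ((b & b) & (b ^ a)))  →  ((b & b) & (b ^ a));  cost 7 ≤ 7, done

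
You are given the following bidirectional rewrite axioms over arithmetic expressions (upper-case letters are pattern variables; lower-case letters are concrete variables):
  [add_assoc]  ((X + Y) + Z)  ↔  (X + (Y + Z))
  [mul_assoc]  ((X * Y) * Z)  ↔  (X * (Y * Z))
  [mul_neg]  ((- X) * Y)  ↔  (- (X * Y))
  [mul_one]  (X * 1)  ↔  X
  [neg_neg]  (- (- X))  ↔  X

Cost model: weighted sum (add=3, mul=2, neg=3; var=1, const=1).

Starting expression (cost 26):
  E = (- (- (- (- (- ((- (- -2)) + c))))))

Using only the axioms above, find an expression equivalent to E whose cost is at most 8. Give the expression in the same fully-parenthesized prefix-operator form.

(- (-2 + c))   [cost 8]

step 1: neg_neg (→) rewrites (- (- (- (- (- ((- (- -2)) + c)))))) into (- (- (- ((- (- -2)) + c))))
step 2: neg_neg (→) rewrites (- (- ((- (- -2)) + c))) into ((- (- -2)) + c), now (- ((- (- -2)) + c))
step 3: neg_neg (→) rewrites (- (- -2)) into -2, reaching cost 8 (bound 8)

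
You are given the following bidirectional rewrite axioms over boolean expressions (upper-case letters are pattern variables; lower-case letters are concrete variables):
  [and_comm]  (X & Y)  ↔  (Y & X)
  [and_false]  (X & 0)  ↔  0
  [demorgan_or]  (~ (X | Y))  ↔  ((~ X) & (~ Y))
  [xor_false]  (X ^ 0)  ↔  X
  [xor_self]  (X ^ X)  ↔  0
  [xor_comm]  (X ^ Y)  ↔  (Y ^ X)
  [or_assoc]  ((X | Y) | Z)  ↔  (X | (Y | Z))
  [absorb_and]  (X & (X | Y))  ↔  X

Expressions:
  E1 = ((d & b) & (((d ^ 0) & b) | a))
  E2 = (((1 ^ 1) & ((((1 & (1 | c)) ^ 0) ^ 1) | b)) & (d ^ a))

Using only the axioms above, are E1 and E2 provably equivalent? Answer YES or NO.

NO

All listed rules preserve value, hence provable equivalence implies equal values everywhere; look for a separating assignment.
a=0, b=1, c=0, d=1 gives E1 ↦ 1, E2 ↦ 0; values differ ⇒ not provably equivalent.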